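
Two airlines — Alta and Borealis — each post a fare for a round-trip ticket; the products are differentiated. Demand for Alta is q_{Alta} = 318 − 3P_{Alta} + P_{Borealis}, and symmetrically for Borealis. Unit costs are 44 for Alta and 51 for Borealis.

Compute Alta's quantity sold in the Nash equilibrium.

Alta's profit: π = (P_{Alta} − 44)(318 − 3P_{Alta} + P_{Borealis}).
∂π/∂P_{Alta} = 450 − 6P_{Alta} + P_{Borealis} = 0 ⇒ P_{Alta} = 75 + (1/6)P_{Borealis}.
Similarly P_{Borealis} = 78.5 + (1/6)P_{Alta}.
Plugging P_{Borealis} into Alta's best response: P_{Alta} = 75 + (1/6)(78.5 + (1/6)P_{Alta}) ⇒ (35/36)P_{Alta} = 1057/12, so P_{Alta} = 90.6.
Then P_{Borealis} = 78.5 + (1/6)·90.6 = 93.6.
q_{Alta} = 318 − 3·90.6 + 93.6 = 139.8.

139.8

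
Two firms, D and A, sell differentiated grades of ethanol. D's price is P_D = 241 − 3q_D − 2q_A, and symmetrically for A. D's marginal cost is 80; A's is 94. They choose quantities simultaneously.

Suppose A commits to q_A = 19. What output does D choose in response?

Firm D's profit: π = q_D(241 − 3q_D − 2q_A) − 80q_D.
∂π/∂q_D = 161 − 6q_D − 2q_A = 0 ⇒ q_D = 161/6 − (1/3)q_A.
At q_A = 19: q_D = 161/6 − (1/3)·19 = 20.5.

20.5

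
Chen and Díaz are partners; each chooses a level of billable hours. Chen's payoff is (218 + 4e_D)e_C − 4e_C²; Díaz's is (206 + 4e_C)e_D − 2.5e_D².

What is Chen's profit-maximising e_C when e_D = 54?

54.25

Expanding Chen's payoff: 218e_C + 4e_De_C − 4e_C².
∂π/∂e_C = 218 + 4e_D − 8e_C = 0, so e_C = 27.25 + 0.5e_D.
At e_D = 54: e_C = 27.25 + 0.5·54 = 54.25.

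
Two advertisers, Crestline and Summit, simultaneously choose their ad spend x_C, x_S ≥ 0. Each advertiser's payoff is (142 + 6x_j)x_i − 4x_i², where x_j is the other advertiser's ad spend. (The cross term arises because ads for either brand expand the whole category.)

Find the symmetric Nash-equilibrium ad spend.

71

Crestline's payoff is (142 + 6x_S)x_C − 4x_C².
∂π/∂x_C = 142 + 6x_S − 8x_C = 0, so x_C = 17.75 + 0.75x_S.
Setting x_C = x_S in the reaction function: x_C = 17.75 + 0.75x_C, so x_C = 17.75 / 0.25 = 71.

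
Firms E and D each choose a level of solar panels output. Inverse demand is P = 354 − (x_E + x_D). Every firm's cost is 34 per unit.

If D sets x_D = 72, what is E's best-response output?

124

Firm E's profit: π = x_E(354 − (x_E + x_D)) − 34x_E.
∂π/∂x_E = 320 − 2x_E − x_D = 0, so x_E = 160 − 0.5x_D.
At x_D = 72: x_E = 160 − 0.5·72 = 124.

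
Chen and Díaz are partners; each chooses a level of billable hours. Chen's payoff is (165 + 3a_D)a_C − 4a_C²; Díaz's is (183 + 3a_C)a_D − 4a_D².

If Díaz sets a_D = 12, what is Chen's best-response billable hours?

25.125

Expanding Chen's payoff: 165a_C + 3a_Da_C − 4a_C².
∂π/∂a_C = 165 + 3a_D − 8a_C = 0, so a_C = 20.625 + 0.375a_D.
At a_D = 12: a_C = 20.625 + 0.375·12 = 25.125.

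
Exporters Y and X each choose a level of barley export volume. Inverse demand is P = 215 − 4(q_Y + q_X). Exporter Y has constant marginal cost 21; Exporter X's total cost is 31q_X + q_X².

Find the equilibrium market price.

96.25

Exporter Y's profit: π = q_Y(215 − 4(q_Y + q_X)) − 21q_Y.
∂π/∂q_Y = 194 − 8q_Y − 4q_X = 0, so q_Y = 24.25 − 0.5q_X.
For X: ∂π/∂q_X = 184 − 10q_X − 4q_Y = 0 ⇒ q_X = 18.4 − 0.4q_Y.
Plugging q_X into Y's best response: q_Y = 24.25 − 0.5(18.4 − 0.4q_Y) ⇒ 0.8q_Y = 15.05, so q_Y = 18.8125.
Then q_X = 18.4 − 0.4·18.8125 = 10.875.
Equilibrium price: P = 215 − 4·29.6875 = 96.25.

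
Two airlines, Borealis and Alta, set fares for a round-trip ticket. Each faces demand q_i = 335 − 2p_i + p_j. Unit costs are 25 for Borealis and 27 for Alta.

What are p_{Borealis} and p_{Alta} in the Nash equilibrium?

128.6, 129.4

Borealis's profit: π = (p_{Borealis} − 25)(335 − 2p_{Borealis} + p_{Alta}).
∂π/∂p_{Borealis} = 385 − 4p_{Borealis} + p_{Alta} = 0 ⇒ p_{Borealis} = 96.25 + 0.25p_{Alta}.
Similarly p_{Alta} = 97.25 + 0.25p_{Borealis}.
Plugging p_{Alta} into Borealis's best response: p_{Borealis} = 96.25 + 0.25(97.25 + 0.25p_{Borealis}) ⇒ 0.9375p_{Borealis} = 120.5625, so p_{Borealis} = 128.6.
Then p_{Alta} = 97.25 + 0.25·128.6 = 129.4.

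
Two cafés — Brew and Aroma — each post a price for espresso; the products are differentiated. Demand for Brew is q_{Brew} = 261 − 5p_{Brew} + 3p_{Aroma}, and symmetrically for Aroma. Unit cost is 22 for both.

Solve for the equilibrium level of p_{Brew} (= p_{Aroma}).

Brew's profit: π = (p_{Brew} − 22)(261 − 5p_{Brew} + 3p_{Aroma}).
∂π/∂p_{Brew} = 371 − 10p_{Brew} + 3p_{Aroma} = 0 ⇒ p_{Brew} = 37.1 + 0.3p_{Aroma}.
The game is symmetric, so in equilibrium p_{Aroma} = p_{Brew}: the reaction function gives 0.7p_{Brew} = 37.1, hence p_{Brew} = 53.

53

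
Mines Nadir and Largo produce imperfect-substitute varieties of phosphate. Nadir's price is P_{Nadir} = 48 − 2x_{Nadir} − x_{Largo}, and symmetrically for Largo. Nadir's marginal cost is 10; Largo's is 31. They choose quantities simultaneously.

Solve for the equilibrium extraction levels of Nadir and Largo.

9, 2

Mine Nadir's profit: π = x_{Nadir}(48 − 2x_{Nadir} − x_{Largo}) − 10x_{Nadir}.
∂π/∂x_{Nadir} = 38 − 4x_{Nadir} − x_{Largo} = 0 ⇒ x_{Nadir} = 9.5 − 0.25x_{Largo}.
Similarly x_{Largo} = 4.25 − 0.25x_{Nadir}.
Plugging x_{Largo} into Nadir's best response: x_{Nadir} = 9.5 − 0.25(4.25 − 0.25x_{Nadir}) ⇒ 0.9375x_{Nadir} = 8.4375, so x_{Nadir} = 9.
Then x_{Largo} = 4.25 − 0.25·9 = 2.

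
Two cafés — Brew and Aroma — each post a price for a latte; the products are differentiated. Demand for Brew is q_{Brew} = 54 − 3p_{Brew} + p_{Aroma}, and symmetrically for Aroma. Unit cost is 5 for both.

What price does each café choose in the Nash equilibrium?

Brew's profit: π = (p_{Brew} − 5)(54 − 3p_{Brew} + p_{Aroma}).
∂π/∂p_{Brew} = 69 − 6p_{Brew} + p_{Aroma} = 0 ⇒ p_{Brew} = 11.5 + (1/6)p_{Aroma}.
By symmetry p_{Aroma} = p_{Brew}; substituting into the reaction function, (5/6)p_{Brew} = 11.5 and p_{Brew} = 13.8.

13.8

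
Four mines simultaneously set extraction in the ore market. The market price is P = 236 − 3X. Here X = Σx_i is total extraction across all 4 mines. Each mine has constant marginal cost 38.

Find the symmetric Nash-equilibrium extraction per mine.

13.2

A representative mine's profit is π_i = x_i(236 − 3X) − 38x_i, with X = x_i + Σ_{j≠i} x_j.
First-order condition: 198 − 6x_i − 3Σ_{j≠i} x_j = 0.
With identical mines, set every x_j = x: then 198 − 6x − 9x = 0, i.e. x = 198/15 = 13.2.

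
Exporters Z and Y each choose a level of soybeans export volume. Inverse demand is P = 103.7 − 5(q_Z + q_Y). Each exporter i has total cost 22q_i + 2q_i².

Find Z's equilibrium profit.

129.43

Exporter Z's profit: π = q_Z(103.7 − 5(q_Z + q_Y)) − 22q_Z − 2q_Z².
∂π/∂q_Z = 81.7 − 14q_Z − 5q_Y = 0, so q_Z = 817/140 − (5/14)q_Y.
By symmetry q_Y = q_Z; substituting into the reaction function, (19/14)q_Z = 817/140 and q_Z = 4.3.
Price P = 103.7 − 5·8.6 = 60.7.
Z's profit: (60.7 − 22)·4.3 − 2(4.3)² = 129.43.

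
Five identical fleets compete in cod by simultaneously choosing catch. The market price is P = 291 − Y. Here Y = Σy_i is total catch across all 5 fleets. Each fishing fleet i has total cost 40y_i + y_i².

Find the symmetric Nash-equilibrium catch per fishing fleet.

A representative fishing fleet's profit is π_i = y_i(291 − Y) − 40y_i − y_i², with Y = y_i + Σ_{j≠i} y_j.
First-order condition: 251 − 4y_i − Σ_{j≠i} y_j = 0.
Imposing symmetry (y_j = y for all j) turns Σ_{j≠i} y_j into 4y, so 251 = 8y and y = 31.375.

31.375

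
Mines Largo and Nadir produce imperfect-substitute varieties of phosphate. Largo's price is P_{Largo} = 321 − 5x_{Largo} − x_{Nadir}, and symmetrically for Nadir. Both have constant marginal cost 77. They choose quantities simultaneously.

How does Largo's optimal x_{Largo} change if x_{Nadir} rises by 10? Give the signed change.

Mine Largo's profit: π = x_{Largo}(321 − 5x_{Largo} − x_{Nadir}) − 77x_{Largo}.
∂π/∂x_{Largo} = 244 − 10x_{Largo} − x_{Nadir} = 0 ⇒ x_{Largo} = 24.4 − 0.1x_{Nadir}.
The reaction-function slope is −0.1, so a 10-unit rise in x_{Nadir} moves x_{Largo} by −0.1 × 10 = −1. Largo's best response falls — the actions are strategic substitutes.

-1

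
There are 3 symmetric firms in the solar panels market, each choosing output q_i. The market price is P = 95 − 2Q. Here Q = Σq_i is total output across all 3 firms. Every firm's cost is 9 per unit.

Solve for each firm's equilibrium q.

10.75

A representative firm's profit is π_i = q_i(95 − 2Q) − 9q_i, with Q = q_i + Σ_{j≠i} q_j.
First-order condition: 86 − 4q_i − 2Σ_{j≠i} q_j = 0.
In a symmetric equilibrium every firm chooses the same q, so Σ_{j≠i} q_j = 2q. The condition becomes 86 − 8q = 0, giving q = 86/8 = 10.75.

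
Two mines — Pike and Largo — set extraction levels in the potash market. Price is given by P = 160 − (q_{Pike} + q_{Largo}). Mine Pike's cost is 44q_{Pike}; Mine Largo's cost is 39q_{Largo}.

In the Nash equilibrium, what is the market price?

81

Mine Pike's profit: π = q_{Pike}(160 − (q_{Pike} + q_{Largo})) − 44q_{Pike}.
∂π/∂q_{Pike} = 116 − 2q_{Pike} − q_{Largo} = 0, so q_{Pike} = 58 − 0.5q_{Largo}.
By the same steps for Largo: q_{Largo} = 60.5 − 0.5q_{Pike}.
Plugging q_{Largo} into Pike's best response: q_{Pike} = 58 − 0.5(60.5 − 0.5q_{Pike}) ⇒ 0.75q_{Pike} = 27.75, so q_{Pike} = 37.
Then q_{Largo} = 60.5 − 0.5·37 = 42.
Equilibrium price: P = 160 − 79 = 81.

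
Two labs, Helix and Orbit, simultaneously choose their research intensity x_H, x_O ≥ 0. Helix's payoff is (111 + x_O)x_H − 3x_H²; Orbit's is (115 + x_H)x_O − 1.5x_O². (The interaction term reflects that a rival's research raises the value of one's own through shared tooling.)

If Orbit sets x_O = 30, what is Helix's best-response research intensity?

Expanding Helix's payoff: 111x_H + x_Ox_H − 3x_H².
∂π/∂x_H = 111 + x_O − 6x_H = 0, so x_H = 18.5 + (1/6)x_O.
At x_O = 30: x_H = 18.5 + (1/6)·30 = 23.5.

23.5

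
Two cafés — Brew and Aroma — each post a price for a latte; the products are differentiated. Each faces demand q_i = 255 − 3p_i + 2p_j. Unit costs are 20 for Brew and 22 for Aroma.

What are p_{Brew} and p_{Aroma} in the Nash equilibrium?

79.125, 79.875

Brew's profit: π = (p_{Brew} − 20)(255 − 3p_{Brew} + 2p_{Aroma}).
∂π/∂p_{Brew} = 315 − 6p_{Brew} + 2p_{Aroma} = 0 ⇒ p_{Brew} = 52.5 + (1/3)p_{Aroma}.
Similarly p_{Aroma} = 53.5 + (1/3)p_{Brew}.
Solving the two reaction functions simultaneously: (1 − (1/3)(1/3))p_{Brew} = 52.5 + (1/3)·53.5, so (8/9)p_{Brew} = 211/3 and p_{Brew} = 79.125.
Then p_{Aroma} = 53.5 + (1/3)·79.125 = 79.875.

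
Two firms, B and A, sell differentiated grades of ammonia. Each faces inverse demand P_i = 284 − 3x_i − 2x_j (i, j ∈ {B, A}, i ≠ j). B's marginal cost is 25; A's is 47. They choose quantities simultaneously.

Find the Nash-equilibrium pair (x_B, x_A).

Firm B's profit: π = x_B(284 − 3x_B − 2x_A) − 25x_B.
∂π/∂x_B = 259 − 6x_B − 2x_A = 0 ⇒ x_B = 259/6 − (1/3)x_A.
Similarly x_A = 39.5 − (1/3)x_B.
Substituting the second reaction function into the first: x_B = 259/6 − (1/3)(39.5 − (1/3)x_B), which gives (8/9)x_B = 30 ⇒ x_B = 33.75.
Then x_A = 39.5 − (1/3)·33.75 = 28.25.

33.75, 28.25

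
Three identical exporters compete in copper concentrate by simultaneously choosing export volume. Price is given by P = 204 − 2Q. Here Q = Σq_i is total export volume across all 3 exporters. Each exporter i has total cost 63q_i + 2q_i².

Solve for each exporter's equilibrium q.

11.75

A representative exporter's profit is π_i = q_i(204 − 2Q) − 63q_i − 2q_i², with Q = q_i + Σ_{j≠i} q_j.
First-order condition: 141 − 8q_i − 2Σ_{j≠i} q_j = 0.
With identical exporters, set every q_j = q: then 141 − 8q − 4q = 0, i.e. q = 141/12 = 11.75.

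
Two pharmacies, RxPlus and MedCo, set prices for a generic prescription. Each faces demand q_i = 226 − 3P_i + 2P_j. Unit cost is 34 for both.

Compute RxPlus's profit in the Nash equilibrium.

RxPlus's profit: π = (P_{RxPlus} − 34)(226 − 3P_{RxPlus} + 2P_{MedCo}).
∂π/∂P_{RxPlus} = 328 − 6P_{RxPlus} + 2P_{MedCo} = 0 ⇒ P_{RxPlus} = 164/3 + (1/3)P_{MedCo}.
By symmetry P_{MedCo} = P_{RxPlus}; substituting into the reaction function, (2/3)P_{RxPlus} = 164/3 and P_{RxPlus} = 82.
q_{RxPlus} = 226 − 3·82 + 2·82 = 144.
Profit = (82 − 34)·144 = 6912.

6912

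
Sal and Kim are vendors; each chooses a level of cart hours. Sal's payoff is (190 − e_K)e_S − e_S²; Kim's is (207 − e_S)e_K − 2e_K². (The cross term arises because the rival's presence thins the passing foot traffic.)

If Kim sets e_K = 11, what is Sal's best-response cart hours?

89.5

Expanding Sal's payoff: 190e_S − e_Ke_S − e_S².
∂π/∂e_S = 190 − e_K − 2e_S = 0, so e_S = 95 − 0.5e_K.
At e_K = 11: e_S = 95 − 0.5·11 = 89.5.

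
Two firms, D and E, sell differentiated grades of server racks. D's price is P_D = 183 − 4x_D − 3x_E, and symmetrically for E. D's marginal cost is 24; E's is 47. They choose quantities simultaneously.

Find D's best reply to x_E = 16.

13.875

Firm D's profit: π = x_D(183 − 4x_D − 3x_E) − 24x_D.
∂π/∂x_D = 159 − 8x_D − 3x_E = 0 ⇒ x_D = 19.875 − 0.375x_E.
At x_E = 16: x_D = 19.875 − 0.375·16 = 13.875.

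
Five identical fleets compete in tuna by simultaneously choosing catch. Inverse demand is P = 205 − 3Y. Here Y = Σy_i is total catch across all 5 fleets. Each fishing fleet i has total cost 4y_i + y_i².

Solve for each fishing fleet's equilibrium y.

10.05

A representative fishing fleet's profit is π_i = y_i(205 − 3Y) − 4y_i − y_i², with Y = y_i + Σ_{j≠i} y_j.
First-order condition: 201 − 8y_i − 3Σ_{j≠i} y_j = 0.
Imposing symmetry (y_j = y for all j) turns Σ_{j≠i} y_j into 4y, so 201 = 20y and y = 10.05.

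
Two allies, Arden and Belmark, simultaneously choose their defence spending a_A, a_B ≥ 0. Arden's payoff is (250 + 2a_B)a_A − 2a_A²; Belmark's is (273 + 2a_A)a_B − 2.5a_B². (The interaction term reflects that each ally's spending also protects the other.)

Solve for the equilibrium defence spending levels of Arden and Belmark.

112.25, 99.5

Expanding Arden's payoff: 250a_A + 2a_Ba_A − 2a_A².
∂π/∂a_A = 250 + 2a_B − 4a_A = 0, so a_A = 62.5 + 0.5a_B.
Likewise for Belmark: a_B = 54.6 + 0.4a_A.
Substituting the second reaction function into the first: a_A = 62.5 + 0.5(54.6 + 0.4a_A), which gives 0.8a_A = 89.8 ⇒ a_A = 112.25.
Then a_B = 54.6 + 0.4·112.25 = 99.5.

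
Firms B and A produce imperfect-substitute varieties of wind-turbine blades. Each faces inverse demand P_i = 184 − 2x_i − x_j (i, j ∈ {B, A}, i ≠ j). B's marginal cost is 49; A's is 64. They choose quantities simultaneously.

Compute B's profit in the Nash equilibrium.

1568

Firm B's profit: π = x_B(184 − 2x_B − x_A) − 49x_B.
∂π/∂x_B = 135 − 4x_B − x_A = 0 ⇒ x_B = 33.75 − 0.25x_A.
Similarly x_A = 30 − 0.25x_B.
Substituting the second reaction function into the first: x_B = 33.75 − 0.25(30 − 0.25x_B), which gives 0.9375x_B = 26.25 ⇒ x_B = 28.
Then x_A = 30 − 0.25·28 = 23.
P_B = 184 − 2·28 − 23 = 105.
Profit = (105 − 49)·28 = 1568.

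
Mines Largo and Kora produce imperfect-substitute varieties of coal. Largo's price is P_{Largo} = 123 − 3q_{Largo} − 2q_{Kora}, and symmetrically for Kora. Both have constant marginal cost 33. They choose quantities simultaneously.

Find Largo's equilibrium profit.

379.6875

Mine Largo's profit: π = q_{Largo}(123 − 3q_{Largo} − 2q_{Kora}) − 33q_{Largo}.
∂π/∂q_{Largo} = 90 − 6q_{Largo} − 2q_{Kora} = 0 ⇒ q_{Largo} = 15 − (1/3)q_{Kora}.
Setting q_{Largo} = q_{Kora} in the reaction function: q_{Largo} = 15 − (1/3)q_{Largo}, so q_{Largo} = 15 / (4/3) = 11.25.
P_{Largo} = 123 − 3·11.25 − 2·11.25 = 66.75.
Profit = (66.75 − 33)·11.25 = 379.6875.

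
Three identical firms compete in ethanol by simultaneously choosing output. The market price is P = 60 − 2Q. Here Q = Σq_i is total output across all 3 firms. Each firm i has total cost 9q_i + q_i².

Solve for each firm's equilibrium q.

A representative firm's profit is π_i = q_i(60 − 2Q) − 9q_i − q_i², with Q = q_i + Σ_{j≠i} q_j.
First-order condition: 51 − 6q_i − 2Σ_{j≠i} q_j = 0.
In a symmetric equilibrium every firm chooses the same q, so Σ_{j≠i} q_j = 2q. The condition becomes 51 − 10q = 0, giving q = 51/10 = 5.1.

5.1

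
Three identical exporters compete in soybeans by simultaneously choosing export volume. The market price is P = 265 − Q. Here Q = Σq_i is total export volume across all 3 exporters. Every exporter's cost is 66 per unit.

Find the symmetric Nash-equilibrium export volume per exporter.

A representative exporter's profit is π_i = q_i(265 − Q) − 66q_i, with Q = q_i + Σ_{j≠i} q_j.
First-order condition: 199 − 2q_i − Σ_{j≠i} q_j = 0.
With identical exporters, set every q_j = q: then 199 − 2q − 2q = 0, i.e. q = 199/4 = 49.75.

49.75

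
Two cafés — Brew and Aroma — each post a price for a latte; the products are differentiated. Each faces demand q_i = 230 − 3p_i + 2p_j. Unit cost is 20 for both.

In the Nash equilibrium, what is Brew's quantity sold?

157.5

Brew's profit: π = (p_{Brew} − 20)(230 − 3p_{Brew} + 2p_{Aroma}).
∂π/∂p_{Brew} = 290 − 6p_{Brew} + 2p_{Aroma} = 0 ⇒ p_{Brew} = 145/3 + (1/3)p_{Aroma}.
By symmetry p_{Aroma} = p_{Brew}; substituting into the reaction function, (2/3)p_{Brew} = 145/3 and p_{Brew} = 72.5.
q_{Brew} = 230 − 3·72.5 + 2·72.5 = 157.5.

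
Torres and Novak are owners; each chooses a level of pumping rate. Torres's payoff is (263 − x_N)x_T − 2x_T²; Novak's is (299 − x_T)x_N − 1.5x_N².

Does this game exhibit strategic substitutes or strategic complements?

Expanding Torres's payoff: 263x_T − x_Nx_T − 2x_T².
∂π/∂x_T = 263 − x_N − 4x_T = 0, so x_T = 65.75 − 0.25x_N.
The best-response slope dx_T/dx_N = −0.25 < 0: the reaction function is downward-sloping, so the choices are strategic substitutes.

strategic substitutes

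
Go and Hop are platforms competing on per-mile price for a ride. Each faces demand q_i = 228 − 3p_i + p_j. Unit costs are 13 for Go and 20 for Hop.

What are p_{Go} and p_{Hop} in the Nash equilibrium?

54, 57

Go's profit: π = (p_{Go} − 13)(228 − 3p_{Go} + p_{Hop}).
∂π/∂p_{Go} = 267 − 6p_{Go} + p_{Hop} = 0 ⇒ p_{Go} = 44.5 + (1/6)p_{Hop}.
Similarly p_{Hop} = 48 + (1/6)p_{Go}.
Substituting the second reaction function into the first: p_{Go} = 44.5 + (1/6)(48 + (1/6)p_{Go}), which gives (35/36)p_{Go} = 52.5 ⇒ p_{Go} = 54.
Then p_{Hop} = 48 + (1/6)·54 = 57.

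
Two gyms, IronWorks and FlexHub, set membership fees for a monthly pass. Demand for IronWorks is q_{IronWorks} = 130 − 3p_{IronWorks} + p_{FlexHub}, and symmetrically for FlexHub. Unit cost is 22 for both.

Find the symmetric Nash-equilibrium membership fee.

39.2

IronWorks's profit: π = (p_{IronWorks} − 22)(130 − 3p_{IronWorks} + p_{FlexHub}).
∂π/∂p_{IronWorks} = 196 − 6p_{IronWorks} + p_{FlexHub} = 0 ⇒ p_{IronWorks} = 98/3 + (1/6)p_{FlexHub}.
Setting p_{IronWorks} = p_{FlexHub} in the reaction function: p_{IronWorks} = 98/3 + (1/6)p_{IronWorks}, so p_{IronWorks} = (98/3) / (5/6) = 39.2.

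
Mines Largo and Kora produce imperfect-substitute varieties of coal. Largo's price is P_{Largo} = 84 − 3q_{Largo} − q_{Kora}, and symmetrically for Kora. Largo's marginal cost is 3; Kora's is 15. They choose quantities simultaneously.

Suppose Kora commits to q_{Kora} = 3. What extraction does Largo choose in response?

13

Mine Largo's profit: π = q_{Largo}(84 − 3q_{Largo} − q_{Kora}) − 3q_{Largo}.
∂π/∂q_{Largo} = 81 − 6q_{Largo} − q_{Kora} = 0 ⇒ q_{Largo} = 13.5 − (1/6)q_{Kora}.
At q_{Kora} = 3: q_{Largo} = 13.5 − (1/6)·3 = 13.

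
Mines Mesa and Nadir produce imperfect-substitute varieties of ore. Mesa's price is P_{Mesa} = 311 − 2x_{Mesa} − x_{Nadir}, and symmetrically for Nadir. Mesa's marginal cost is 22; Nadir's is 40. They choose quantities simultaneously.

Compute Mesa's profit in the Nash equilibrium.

Mine Mesa's profit: π = x_{Mesa}(311 − 2x_{Mesa} − x_{Nadir}) − 22x_{Mesa}.
∂π/∂x_{Mesa} = 289 − 4x_{Mesa} − x_{Nadir} = 0 ⇒ x_{Mesa} = 72.25 − 0.25x_{Nadir}.
Similarly x_{Nadir} = 67.75 − 0.25x_{Mesa}.
Substituting the second reaction function into the first: x_{Mesa} = 72.25 − 0.25(67.75 − 0.25x_{Mesa}), which gives 0.9375x_{Mesa} = 55.3125 ⇒ x_{Mesa} = 59.
Then x_{Nadir} = 67.75 − 0.25·59 = 53.
P_{Mesa} = 311 − 2·59 − 53 = 140.
Profit = (140 − 22)·59 = 6962.

6962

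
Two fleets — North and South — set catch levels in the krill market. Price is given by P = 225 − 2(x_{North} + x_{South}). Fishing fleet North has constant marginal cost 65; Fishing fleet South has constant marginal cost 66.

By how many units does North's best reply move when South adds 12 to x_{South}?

-6

Fishing fleet North's profit: π = x_{North}(225 − 2(x_{North} + x_{South})) − 65x_{North}.
∂π/∂x_{North} = 160 − 4x_{North} − 2x_{South} = 0, so x_{North} = 40 − 0.5x_{South}.
The reaction-function slope is −0.5, so a 12-unit rise in x_{South} moves x_{North} by −0.5 × 12 = −6. North's best response falls — the actions are strategic substitutes.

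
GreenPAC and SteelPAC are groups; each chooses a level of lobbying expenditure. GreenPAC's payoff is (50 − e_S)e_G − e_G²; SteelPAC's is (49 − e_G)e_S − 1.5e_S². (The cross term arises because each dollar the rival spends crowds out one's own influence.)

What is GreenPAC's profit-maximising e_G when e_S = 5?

22.5

Expanding GreenPAC's payoff: 50e_G − e_Se_G − e_G².
∂π/∂e_G = 50 − e_S − 2e_G = 0, so e_G = 25 − 0.5e_S.
At e_S = 5: e_G = 25 − 0.5·5 = 22.5.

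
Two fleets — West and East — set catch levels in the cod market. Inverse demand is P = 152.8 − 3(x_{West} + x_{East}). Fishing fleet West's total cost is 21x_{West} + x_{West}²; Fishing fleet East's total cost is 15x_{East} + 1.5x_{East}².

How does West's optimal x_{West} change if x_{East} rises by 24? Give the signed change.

Fishing fleet West's profit: π = x_{West}(152.8 − 3(x_{West} + x_{East})) − 21x_{West} − x_{West}².
∂π/∂x_{West} = 131.8 − 8x_{West} − 3x_{East} = 0, so x_{West} = 16.475 − 0.375x_{East}.
The reaction-function slope is −0.375, so a 24-unit rise in x_{East} moves x_{West} by −0.375 × 24 = −9. West's best response falls — the actions are strategic substitutes.

-9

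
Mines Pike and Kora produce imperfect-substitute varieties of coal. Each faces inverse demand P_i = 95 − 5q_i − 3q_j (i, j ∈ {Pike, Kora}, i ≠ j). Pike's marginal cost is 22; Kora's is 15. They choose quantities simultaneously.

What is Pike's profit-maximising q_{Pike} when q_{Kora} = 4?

6.1

Mine Pike's profit: π = q_{Pike}(95 − 5q_{Pike} − 3q_{Kora}) − 22q_{Pike}.
∂π/∂q_{Pike} = 73 − 10q_{Pike} − 3q_{Kora} = 0 ⇒ q_{Pike} = 7.3 − 0.3q_{Kora}.
At q_{Kora} = 4: q_{Pike} = 7.3 − 0.3·4 = 6.1.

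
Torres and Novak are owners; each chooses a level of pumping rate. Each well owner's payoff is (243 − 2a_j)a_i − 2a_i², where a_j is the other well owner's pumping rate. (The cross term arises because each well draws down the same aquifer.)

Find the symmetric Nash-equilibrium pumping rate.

Torres's payoff is (243 − 2a_N)a_T − 2a_T².
∂π/∂a_T = 243 − 2a_N − 4a_T = 0, so a_T = 60.75 − 0.5a_N.
By symmetry a_N = a_T; substituting into the reaction function, 1.5a_T = 60.75 and a_T = 40.5.

40.5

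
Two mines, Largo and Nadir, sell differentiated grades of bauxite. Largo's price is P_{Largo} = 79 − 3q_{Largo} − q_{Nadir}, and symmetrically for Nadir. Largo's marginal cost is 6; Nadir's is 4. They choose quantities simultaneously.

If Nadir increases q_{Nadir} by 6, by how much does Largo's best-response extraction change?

Mine Largo's profit: π = q_{Largo}(79 − 3q_{Largo} − q_{Nadir}) − 6q_{Largo}.
∂π/∂q_{Largo} = 73 − 6q_{Largo} − q_{Nadir} = 0 ⇒ q_{Largo} = 73/6 − (1/6)q_{Nadir}.
The reaction-function slope is −1/6, so a 6-unit rise in q_{Nadir} moves q_{Largo} by −1/6 × 6 = −1. Largo's best response falls — the actions are strategic substitutes.

-1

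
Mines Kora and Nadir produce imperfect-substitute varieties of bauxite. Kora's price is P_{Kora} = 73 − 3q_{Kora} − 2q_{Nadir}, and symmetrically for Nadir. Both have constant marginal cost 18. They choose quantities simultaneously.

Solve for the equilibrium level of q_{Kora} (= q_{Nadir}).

Mine Kora's profit: π = q_{Kora}(73 − 3q_{Kora} − 2q_{Nadir}) − 18q_{Kora}.
∂π/∂q_{Kora} = 55 − 6q_{Kora} − 2q_{Nadir} = 0 ⇒ q_{Kora} = 55/6 − (1/3)q_{Nadir}.
The game is symmetric, so in equilibrium q_{Nadir} = q_{Kora}: the reaction function gives (4/3)q_{Kora} = 55/6, hence q_{Kora} = 6.875.

6.875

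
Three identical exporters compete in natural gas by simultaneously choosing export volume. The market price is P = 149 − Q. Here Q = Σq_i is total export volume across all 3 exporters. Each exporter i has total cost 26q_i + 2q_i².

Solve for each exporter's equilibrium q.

15.375

A representative exporter's profit is π_i = q_i(149 − Q) − 26q_i − 2q_i², with Q = q_i + Σ_{j≠i} q_j.
First-order condition: 123 − 6q_i − Σ_{j≠i} q_j = 0.
In a symmetric equilibrium every exporter chooses the same q, so Σ_{j≠i} q_j = 2q. The condition becomes 123 − 8q = 0, giving q = 123/8 = 15.375.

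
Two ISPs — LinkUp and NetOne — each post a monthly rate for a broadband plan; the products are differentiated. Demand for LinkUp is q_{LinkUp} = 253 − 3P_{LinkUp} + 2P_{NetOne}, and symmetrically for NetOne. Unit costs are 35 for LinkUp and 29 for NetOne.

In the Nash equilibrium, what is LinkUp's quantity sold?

LinkUp's profit: π = (P_{LinkUp} − 35)(253 − 3P_{LinkUp} + 2P_{NetOne}).
∂π/∂P_{LinkUp} = 358 − 6P_{LinkUp} + 2P_{NetOne} = 0 ⇒ P_{LinkUp} = 179/3 + (1/3)P_{NetOne}.
Similarly P_{NetOne} = 170/3 + (1/3)P_{LinkUp}.
Plugging P_{NetOne} into LinkUp's best response: P_{LinkUp} = 179/3 + (1/3)(170/3 + (1/3)P_{LinkUp}) ⇒ (8/9)P_{LinkUp} = 707/9, so P_{LinkUp} = 88.375.
Then P_{NetOne} = 170/3 + (1/3)·88.375 = 86.125.
q_{LinkUp} = 253 − 3·88.375 + 2·86.125 = 160.125.

160.125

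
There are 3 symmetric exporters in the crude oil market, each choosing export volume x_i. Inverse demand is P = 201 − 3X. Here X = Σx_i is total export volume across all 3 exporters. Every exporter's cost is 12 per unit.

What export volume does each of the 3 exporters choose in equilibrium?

A representative exporter's profit is π_i = x_i(201 − 3X) − 12x_i, with X = x_i + Σ_{j≠i} x_j.
First-order condition: 189 − 6x_i − 3Σ_{j≠i} x_j = 0.
With identical exporters, set every x_j = x: then 189 − 6x − 6x = 0, i.e. x = 189/12 = 15.75.

15.75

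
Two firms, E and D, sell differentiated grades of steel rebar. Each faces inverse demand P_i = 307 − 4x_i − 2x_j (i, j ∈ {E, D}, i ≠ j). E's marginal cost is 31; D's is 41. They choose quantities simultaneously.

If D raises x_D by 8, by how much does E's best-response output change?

Firm E's profit: π = x_E(307 − 4x_E − 2x_D) − 31x_E.
∂π/∂x_E = 276 − 8x_E − 2x_D = 0 ⇒ x_E = 34.5 − 0.25x_D.
The reaction-function slope is −0.25, so an 8-unit rise in x_D moves x_E by −0.25 × 8 = −2. E's best response falls — the actions are strategic substitutes.

-2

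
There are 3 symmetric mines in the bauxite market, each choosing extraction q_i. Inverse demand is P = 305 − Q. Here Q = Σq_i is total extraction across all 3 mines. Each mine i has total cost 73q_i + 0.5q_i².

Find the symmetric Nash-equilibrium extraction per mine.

46.4

A representative mine's profit is π_i = q_i(305 − Q) − 73q_i − 0.5q_i², with Q = q_i + Σ_{j≠i} q_j.
First-order condition: 232 − 3q_i − Σ_{j≠i} q_j = 0.
In a symmetric equilibrium every mine chooses the same q, so Σ_{j≠i} q_j = 2q. The condition becomes 232 − 5q = 0, giving q = 232/5 = 46.4.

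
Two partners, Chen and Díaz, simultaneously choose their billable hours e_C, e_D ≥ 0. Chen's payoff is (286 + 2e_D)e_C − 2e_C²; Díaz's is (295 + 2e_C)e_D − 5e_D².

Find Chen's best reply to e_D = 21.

Expanding Chen's payoff: 286e_C + 2e_De_C − 2e_C².
∂π/∂e_C = 286 + 2e_D − 4e_C = 0, so e_C = 71.5 + 0.5e_D.
At e_D = 21: e_C = 71.5 + 0.5·21 = 82.

82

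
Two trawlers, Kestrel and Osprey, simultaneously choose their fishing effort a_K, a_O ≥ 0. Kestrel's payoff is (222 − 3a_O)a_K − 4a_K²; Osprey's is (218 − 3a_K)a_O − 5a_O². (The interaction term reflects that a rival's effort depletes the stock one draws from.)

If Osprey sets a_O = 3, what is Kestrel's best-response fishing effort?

Expanding Kestrel's payoff: 222a_K − 3a_Oa_K − 4a_K².
∂π/∂a_K = 222 − 3a_O − 8a_K = 0, so a_K = 27.75 − 0.375a_O.
At a_O = 3: a_K = 27.75 − 0.375·3 = 26.625.

26.625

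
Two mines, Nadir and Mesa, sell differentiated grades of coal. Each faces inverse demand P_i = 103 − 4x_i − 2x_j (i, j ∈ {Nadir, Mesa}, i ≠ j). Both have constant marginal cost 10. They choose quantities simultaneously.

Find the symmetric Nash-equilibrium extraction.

Mine Nadir's profit: π = x_{Nadir}(103 − 4x_{Nadir} − 2x_{Mesa}) − 10x_{Nadir}.
∂π/∂x_{Nadir} = 93 − 8x_{Nadir} − 2x_{Mesa} = 0 ⇒ x_{Nadir} = 11.625 − 0.25x_{Mesa}.
Setting x_{Nadir} = x_{Mesa} in the reaction function: x_{Nadir} = 11.625 − 0.25x_{Nadir}, so x_{Nadir} = 11.625 / 1.25 = 9.3.

9.3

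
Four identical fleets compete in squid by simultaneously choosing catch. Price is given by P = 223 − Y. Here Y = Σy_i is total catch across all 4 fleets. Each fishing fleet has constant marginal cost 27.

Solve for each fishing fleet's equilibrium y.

39.2

A representative fishing fleet's profit is π_i = y_i(223 − Y) − 27y_i, with Y = y_i + Σ_{j≠i} y_j.
First-order condition: 196 − 2y_i − Σ_{j≠i} y_j = 0.
In a symmetric equilibrium every fishing fleet chooses the same y, so Σ_{j≠i} y_j = 3y. The condition becomes 196 − 5y = 0, giving y = 196/5 = 39.2.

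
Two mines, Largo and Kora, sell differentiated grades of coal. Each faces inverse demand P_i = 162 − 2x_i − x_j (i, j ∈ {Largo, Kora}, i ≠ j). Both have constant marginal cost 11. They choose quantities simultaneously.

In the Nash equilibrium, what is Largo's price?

Mine Largo's profit: π = x_{Largo}(162 − 2x_{Largo} − x_{Kora}) − 11x_{Largo}.
∂π/∂x_{Largo} = 151 − 4x_{Largo} − x_{Kora} = 0 ⇒ x_{Largo} = 37.75 − 0.25x_{Kora}.
By symmetry x_{Kora} = x_{Largo}; substituting into the reaction function, 1.25x_{Largo} = 37.75 and x_{Largo} = 30.2.
P_{Largo} = 162 − 2·30.2 − 30.2 = 71.4.

71.4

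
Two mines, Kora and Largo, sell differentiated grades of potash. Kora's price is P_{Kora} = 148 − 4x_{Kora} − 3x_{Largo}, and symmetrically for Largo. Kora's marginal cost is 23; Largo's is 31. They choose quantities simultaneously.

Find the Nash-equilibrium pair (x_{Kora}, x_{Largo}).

Mine Kora's profit: π = x_{Kora}(148 − 4x_{Kora} − 3x_{Largo}) − 23x_{Kora}.
∂π/∂x_{Kora} = 125 − 8x_{Kora} − 3x_{Largo} = 0 ⇒ x_{Kora} = 15.625 − 0.375x_{Largo}.
Similarly x_{Largo} = 14.625 − 0.375x_{Kora}.
Solving the two reaction functions simultaneously: (1 − (−0.375)(−0.375))x_{Kora} = 15.625 − 0.375·14.625, so (55/64)x_{Kora} = 649/64 and x_{Kora} = 11.8.
Then x_{Largo} = 14.625 − 0.375·11.8 = 10.2.

11.8, 10.2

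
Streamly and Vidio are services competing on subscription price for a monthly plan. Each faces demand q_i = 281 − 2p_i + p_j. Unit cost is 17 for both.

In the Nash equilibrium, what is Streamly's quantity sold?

176

Streamly's profit: π = (p_{Streamly} − 17)(281 − 2p_{Streamly} + p_{Vidio}).
∂π/∂p_{Streamly} = 315 − 4p_{Streamly} + p_{Vidio} = 0 ⇒ p_{Streamly} = 78.75 + 0.25p_{Vidio}.
By symmetry p_{Vidio} = p_{Streamly}; substituting into the reaction function, 0.75p_{Streamly} = 78.75 and p_{Streamly} = 105.
q_{Streamly} = 281 − 2·105 + 105 = 176.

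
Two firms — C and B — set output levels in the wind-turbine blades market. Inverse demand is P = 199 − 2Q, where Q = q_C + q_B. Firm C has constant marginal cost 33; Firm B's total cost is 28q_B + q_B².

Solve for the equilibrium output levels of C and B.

32.7, 17.6

Firm C's profit: π = q_C(199 − 2(q_C + q_B)) − 33q_C.
∂π/∂q_C = 166 − 4q_C − 2q_B = 0, so q_C = 41.5 − 0.5q_B.
For B: ∂π/∂q_B = 171 − 6q_B − 2q_C = 0 ⇒ q_B = 28.5 − (1/3)q_C.
Substituting the second reaction function into the first: q_C = 41.5 − 0.5(28.5 − (1/3)q_C), which gives (5/6)q_C = 27.25 ⇒ q_C = 32.7.
Then q_B = 28.5 − (1/3)·32.7 = 17.6.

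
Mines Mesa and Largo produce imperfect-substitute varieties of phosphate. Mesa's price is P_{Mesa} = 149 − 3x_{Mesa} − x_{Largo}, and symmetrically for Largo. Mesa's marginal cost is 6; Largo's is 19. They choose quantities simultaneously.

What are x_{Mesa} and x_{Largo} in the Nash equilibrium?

20.8, 18.2

Mine Mesa's profit: π = x_{Mesa}(149 − 3x_{Mesa} − x_{Largo}) − 6x_{Mesa}.
∂π/∂x_{Mesa} = 143 − 6x_{Mesa} − x_{Largo} = 0 ⇒ x_{Mesa} = 143/6 − (1/6)x_{Largo}.
Similarly x_{Largo} = 65/3 − (1/6)x_{Mesa}.
Substituting the second reaction function into the first: x_{Mesa} = 143/6 − (1/6)(65/3 − (1/6)x_{Mesa}), which gives (35/36)x_{Mesa} = 182/9 ⇒ x_{Mesa} = 20.8.
Then x_{Largo} = 65/3 − (1/6)·20.8 = 18.2.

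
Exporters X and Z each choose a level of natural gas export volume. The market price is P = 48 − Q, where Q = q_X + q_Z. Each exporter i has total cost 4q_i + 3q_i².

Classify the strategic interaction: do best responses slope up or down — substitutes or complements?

strategic substitutes

Exporter X's profit: π = q_X(48 − (q_X + q_Z)) − 4q_X − 3q_X².
∂π/∂q_X = 44 − 8q_X − q_Z = 0, so q_X = 5.5 − 0.125q_Z.
The best-response slope dq_X/dq_Z = −0.125 < 0: the reaction function is downward-sloping, so the choices are strategic substitutes.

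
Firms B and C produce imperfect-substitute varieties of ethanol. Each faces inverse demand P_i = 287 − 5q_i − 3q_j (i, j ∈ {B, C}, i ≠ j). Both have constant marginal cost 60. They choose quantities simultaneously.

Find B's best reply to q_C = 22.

16.1

Firm B's profit: π = q_B(287 − 5q_B − 3q_C) − 60q_B.
∂π/∂q_B = 227 − 10q_B − 3q_C = 0 ⇒ q_B = 22.7 − 0.3q_C.
At q_C = 22: q_B = 22.7 − 0.3·22 = 16.1.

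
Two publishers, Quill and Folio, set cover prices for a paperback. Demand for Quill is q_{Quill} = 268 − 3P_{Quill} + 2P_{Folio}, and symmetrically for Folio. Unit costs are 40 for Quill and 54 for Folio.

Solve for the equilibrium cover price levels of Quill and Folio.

99.625, 104.875

Quill's profit: π = (P_{Quill} − 40)(268 − 3P_{Quill} + 2P_{Folio}).
∂π/∂P_{Quill} = 388 − 6P_{Quill} + 2P_{Folio} = 0 ⇒ P_{Quill} = 194/3 + (1/3)P_{Folio}.
Similarly P_{Folio} = 215/3 + (1/3)P_{Quill}.
Plugging P_{Folio} into Quill's best response: P_{Quill} = 194/3 + (1/3)(215/3 + (1/3)P_{Quill}) ⇒ (8/9)P_{Quill} = 797/9, so P_{Quill} = 99.625.
Then P_{Folio} = 215/3 + (1/3)·99.625 = 104.875.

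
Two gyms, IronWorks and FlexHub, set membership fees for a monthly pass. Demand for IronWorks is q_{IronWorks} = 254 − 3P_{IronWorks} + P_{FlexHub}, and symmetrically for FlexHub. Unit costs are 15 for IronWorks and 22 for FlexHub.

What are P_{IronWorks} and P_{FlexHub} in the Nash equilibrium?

IronWorks's profit: π = (P_{IronWorks} − 15)(254 − 3P_{IronWorks} + P_{FlexHub}).
∂π/∂P_{IronWorks} = 299 − 6P_{IronWorks} + P_{FlexHub} = 0 ⇒ P_{IronWorks} = 299/6 + (1/6)P_{FlexHub}.
Similarly P_{FlexHub} = 160/3 + (1/6)P_{IronWorks}.
Substituting the second reaction function into the first: P_{IronWorks} = 299/6 + (1/6)(160/3 + (1/6)P_{IronWorks}), which gives (35/36)P_{IronWorks} = 1057/18 ⇒ P_{IronWorks} = 60.4.
Then P_{FlexHub} = 160/3 + (1/6)·60.4 = 63.4.

60.4, 63.4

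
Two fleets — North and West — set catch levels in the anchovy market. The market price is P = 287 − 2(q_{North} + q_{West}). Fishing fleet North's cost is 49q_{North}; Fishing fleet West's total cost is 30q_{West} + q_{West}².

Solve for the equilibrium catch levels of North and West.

45.7, 27.6

Fishing fleet North's profit: π = q_{North}(287 − 2(q_{North} + q_{West})) − 49q_{North}.
∂π/∂q_{North} = 238 − 4q_{North} − 2q_{West} = 0, so q_{North} = 59.5 − 0.5q_{West}.
For West: ∂π/∂q_{West} = 257 − 6q_{West} − 2q_{North} = 0 ⇒ q_{West} = 257/6 − (1/3)q_{North}.
Substituting the second reaction function into the first: q_{North} = 59.5 − 0.5(257/6 − (1/3)q_{North}), which gives (5/6)q_{North} = 457/12 ⇒ q_{North} = 45.7.
Then q_{West} = 257/6 − (1/3)·45.7 = 27.6.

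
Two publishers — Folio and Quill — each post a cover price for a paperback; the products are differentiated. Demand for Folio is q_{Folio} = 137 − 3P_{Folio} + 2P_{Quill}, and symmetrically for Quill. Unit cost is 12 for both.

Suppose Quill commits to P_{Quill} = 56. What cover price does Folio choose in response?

Folio's profit: π = (P_{Folio} − 12)(137 − 3P_{Folio} + 2P_{Quill}).
∂π/∂P_{Folio} = 173 − 6P_{Folio} + 2P_{Quill} = 0 ⇒ P_{Folio} = 173/6 + (1/3)P_{Quill}.
At P_{Quill} = 56: P_{Folio} = 173/6 + (1/3)·56 = 47.5.

47.5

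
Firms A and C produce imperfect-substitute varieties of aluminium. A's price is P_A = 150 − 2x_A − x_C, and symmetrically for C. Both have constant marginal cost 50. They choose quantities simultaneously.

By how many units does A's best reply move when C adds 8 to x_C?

Firm A's profit: π = x_A(150 − 2x_A − x_C) − 50x_A.
∂π/∂x_A = 100 − 4x_A − x_C = 0 ⇒ x_A = 25 − 0.25x_C.
The reaction-function slope is −0.25, so an 8-unit rise in x_C moves x_A by −0.25 × 8 = −2. A's best response falls — the actions are strategic substitutes.

-2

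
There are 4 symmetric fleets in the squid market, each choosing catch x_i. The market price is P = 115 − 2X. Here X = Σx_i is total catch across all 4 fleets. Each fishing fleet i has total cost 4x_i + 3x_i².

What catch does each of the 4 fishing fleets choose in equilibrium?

6.9375

A representative fishing fleet's profit is π_i = x_i(115 − 2X) − 4x_i − 3x_i², with X = x_i + Σ_{j≠i} x_j.
First-order condition: 111 − 10x_i − 2Σ_{j≠i} x_j = 0.
With identical fishing fleets, set every x_j = x: then 111 − 10x − 6x = 0, i.e. x = 111/16 = 6.9375.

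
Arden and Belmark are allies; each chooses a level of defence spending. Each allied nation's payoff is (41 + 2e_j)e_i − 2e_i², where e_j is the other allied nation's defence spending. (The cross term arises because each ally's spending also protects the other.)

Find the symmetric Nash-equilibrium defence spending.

Arden's payoff is (41 + 2e_B)e_A − 2e_A².
∂π/∂e_A = 41 + 2e_B − 4e_A = 0, so e_A = 10.25 + 0.5e_B.
By symmetry e_B = e_A; substituting into the reaction function, 0.5e_A = 10.25 and e_A = 20.5.

20.5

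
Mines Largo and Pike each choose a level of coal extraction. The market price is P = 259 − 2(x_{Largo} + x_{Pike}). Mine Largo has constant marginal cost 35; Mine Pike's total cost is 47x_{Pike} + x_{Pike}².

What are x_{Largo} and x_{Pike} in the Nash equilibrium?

46, 20

Mine Largo's profit: π = x_{Largo}(259 − 2(x_{Largo} + x_{Pike})) − 35x_{Largo}.
∂π/∂x_{Largo} = 224 − 4x_{Largo} − 2x_{Pike} = 0, so x_{Largo} = 56 − 0.5x_{Pike}.
For Pike: ∂π/∂x_{Pike} = 212 − 6x_{Pike} − 2x_{Largo} = 0 ⇒ x_{Pike} = 106/3 − (1/3)x_{Largo}.
Solving the two reaction functions simultaneously: (1 − (−0.5)(−1/3))x_{Largo} = 56 − 0.5·(106/3), so (5/6)x_{Largo} = 115/3 and x_{Largo} = 46.
Then x_{Pike} = 106/3 − (1/3)·46 = 20.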